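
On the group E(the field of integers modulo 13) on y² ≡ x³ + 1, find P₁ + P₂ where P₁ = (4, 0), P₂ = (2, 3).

(6, 3)

(4, 0) + (2, 3). λ = (3 - 0)/(2 - 4) ≡ 3/11 mod 13. 11⁻¹ ≡ 6 (mod 13), so λ ≡ 5.
  x = λ² - 4 - 2 = 25 - 6 ≡ 6; y = λ·(4 - 6) - 0 ≡ 3. → (6, 3)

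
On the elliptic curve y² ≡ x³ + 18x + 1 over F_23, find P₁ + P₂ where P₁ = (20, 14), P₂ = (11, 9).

(19, 7)

(20, 14) + (11, 9). λ = (9 - 14)/(11 - 20) ≡ 18/14 mod 23. 14⁻¹ ≡ 5 (mod 23), so λ ≡ 21.
  x = λ² - 20 - 11 = 441 - 31 ≡ 19; y = λ·(20 - 19) - 14 ≡ 7. → (19, 7)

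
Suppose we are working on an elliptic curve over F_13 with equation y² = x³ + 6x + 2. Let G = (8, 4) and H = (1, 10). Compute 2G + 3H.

First 2G:
Repeated addition: build up to 2G.
2G: tangent at (8, 4): λ = (3·8² + 6)/(2·4) ≡ 3/8. 8⁻¹ ≡ 5 (mod 13), so λ ≡ 3·5 ≡ 2.
  x = λ² - 8 - 8 = 4 - 16 ≡ 1; y = λ·(8 - 1) - 4 ≡ 10. → (1, 10)
2G = (1, 10).
Next 3H:
Repeated addition: build up to 3H.
2H: tangent at (1, 10): λ = (3·1² + 6)/(2·10) ≡ 9/7. 7⁻¹ ≡ 2 (mod 13), so λ ≡ 9·2 ≡ 5.
  x = λ² - 1 - 1 = 25 - 2 ≡ 10; y = λ·(1 - 10) - 10 ≡ 10. → (10, 10)
3H: (10, 10) + (1, 10). λ = (10 - 10)/(1 - 10) ≡ 0/4 mod 13. 4⁻¹ ≡ 10 (mod 13), so λ ≡ 0.
  x = λ² - 10 - 1 = 0 - 11 ≡ 2; y = λ·(10 - 2) - 10 ≡ 3. → (2, 3)
3H = (2, 3).
Finally 2G + 3H:
(1, 10) + (2, 3). λ = (3 - 10)/(2 - 1) ≡ 6/1 mod 13. 1⁻¹ ≡ 1 (mod 13) since 1·1 = 1 ≡ 1, so λ ≡ 6.
  x = λ² - 1 - 2 = 36 - 3 ≡ 7; y = λ·(1 - 7) - 10 ≡ 6. → (7, 6)

(7, 6)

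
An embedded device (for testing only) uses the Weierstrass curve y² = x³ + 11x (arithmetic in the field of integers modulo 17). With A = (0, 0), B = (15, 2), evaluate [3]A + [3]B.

First 3A:
Repeated addition: build up to 3A.
2A: (0, 0) + (0, 0): same x and y₁ ≡ -y₂, so the sum is O.
3A: O + (0, 0) = (0, 0) (identity).
3A = (0, 0).
Next 3B:
Repeated addition: build up to 3B.
2B: tangent at (15, 2): λ = (3·15² + 11)/(2·2) ≡ 6/4. 4⁻¹ ≡ 13 (mod 17) since 4·13 = 52 ≡ 1, so λ ≡ 6·13 ≡ 10.
  x = λ² - 15 - 15 = 100 - 30 ≡ 2; y = λ·(15 - 2) - 2 ≡ 9. → (2, 9)
3B: (2, 9) + (15, 2). λ = (2 - 9)/(15 - 2) ≡ 10/13 mod 17. 13⁻¹ ≡ 4 (mod 17), so λ ≡ 6.
  x = λ² - 2 - 15 = 36 - 17 ≡ 2; y = λ·(2 - 2) - 9 ≡ 8. → (2, 8)
3B = (2, 8).
Finally 3A + 3B:
(0, 0) + (2, 8). λ = (8 - 0)/(2 - 0) ≡ 8/2 mod 17. 2⁻¹ ≡ 9 (mod 17), so λ ≡ 4.
  x = λ² - 0 - 2 = 16 - 2 ≡ 14; y = λ·(0 - 14) - 0 ≡ 12. → (14, 12)

(14, 12)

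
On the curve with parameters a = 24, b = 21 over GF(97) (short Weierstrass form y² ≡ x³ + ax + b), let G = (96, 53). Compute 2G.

tangent at (96, 53): λ = (3·96² + 24)/(2·53) ≡ 27/9. 9⁻¹ ≡ 54 (mod 97), so λ ≡ 27·54 ≡ 3.
  x = λ² - 96 - 96 = 9 - 192 ≡ 11; y = λ·(96 - 11) - 53 ≡ 8. → (11, 8)

(11, 8)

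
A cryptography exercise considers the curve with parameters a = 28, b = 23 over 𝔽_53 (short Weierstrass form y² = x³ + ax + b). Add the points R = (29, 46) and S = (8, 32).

(40, 35)

(29, 46) + (8, 32). λ = (32 - 46)/(8 - 29) ≡ 39/32 mod 53. 32⁻¹ ≡ 5 (mod 53), so λ ≡ 36.
  x = λ² - 29 - 8 = 1296 - 37 ≡ 40; y = λ·(29 - 40) - 46 ≡ 35. → (40, 35)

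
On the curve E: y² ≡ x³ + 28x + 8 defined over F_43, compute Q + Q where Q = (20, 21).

tangent at (20, 21): λ = (3·20² + 28)/(2·21) ≡ 24/42. 42⁻¹ ≡ 42 (mod 43), so λ ≡ 24·42 ≡ 19.
  x = λ² - 20 - 20 = 361 - 40 ≡ 20; y = λ·(20 - 20) - 21 ≡ 22. → (20, 22)

(20, 22)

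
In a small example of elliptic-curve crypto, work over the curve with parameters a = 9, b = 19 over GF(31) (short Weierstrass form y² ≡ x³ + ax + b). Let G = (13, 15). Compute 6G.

(26, 2)

Repeated addition: build up to 6G.
2G: tangent at (13, 15): λ = (3·13² + 9)/(2·15) ≡ 20/30. 30⁻¹ ≡ 30 (mod 31), so λ ≡ 20·30 ≡ 11.
  x = λ² - 13 - 13 = 121 - 26 ≡ 2; y = λ·(13 - 2) - 15 ≡ 13. → (2, 13)
3G: (2, 13) + (13, 15). λ = (15 - 13)/(13 - 2) ≡ 2/11 mod 31. 11⁻¹ ≡ 17 (mod 31), so λ ≡ 3.
  x = λ² - 2 - 13 = 9 - 15 ≡ 25; y = λ·(2 - 25) - 13 ≡ 11. → (25, 11)
4G: (25, 11) + (13, 15). λ = (15 - 11)/(13 - 25) ≡ 4/19 mod 31. 19⁻¹ ≡ 18 (mod 31), so λ ≡ 10.
  x = λ² - 25 - 13 = 100 - 38 ≡ 0; y = λ·(25 - 0) - 11 ≡ 22. → (0, 22)
5G: (0, 22) + (13, 15). λ = (15 - 22)/(13 - 0) ≡ 24/13 mod 31. 13⁻¹ ≡ 12 (mod 31), so λ ≡ 9.
  x = λ² - 0 - 13 = 81 - 13 ≡ 6; y = λ·(0 - 6) - 22 ≡ 17. → (6, 17)
6G: (6, 17) + (13, 15). λ = (15 - 17)/(13 - 6) ≡ 29/7 mod 31. 7⁻¹ ≡ 9 (mod 31), so λ ≡ 13.
  x = λ² - 6 - 13 = 169 - 19 ≡ 26; y = λ·(6 - 26) - 17 ≡ 2. → (26, 2)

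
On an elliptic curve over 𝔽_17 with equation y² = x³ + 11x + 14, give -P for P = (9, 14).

(9, 3)

-(9, 14) = (9, -14 mod 17) = (9, 3).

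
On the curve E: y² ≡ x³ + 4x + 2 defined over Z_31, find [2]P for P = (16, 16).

tangent at (16, 16): λ = (3·16² + 4)/(2·16) ≡ 28/1. 1⁻¹ ≡ 1 (mod 31) since 1·1 = 1 ≡ 1, so λ ≡ 28·1 ≡ 28.
  x = λ² - 16 - 16 = 784 - 32 ≡ 8; y = λ·(16 - 8) - 16 ≡ 22. → (8, 22)

(8, 22)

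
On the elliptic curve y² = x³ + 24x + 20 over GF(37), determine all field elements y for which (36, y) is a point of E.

none

x³ + 24x + 20 = 47540 ≡ 32 (mod 37).
32 is a non-residue mod 37; no y exists.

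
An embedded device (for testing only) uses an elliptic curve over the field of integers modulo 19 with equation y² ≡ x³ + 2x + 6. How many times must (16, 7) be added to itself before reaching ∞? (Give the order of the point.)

2P: tangent at (16, 7): λ = (3·16² + 2)/(2·7) ≡ 10/14. 14⁻¹ ≡ 15 (mod 19) since 14·15 = 210 ≡ 1, so λ ≡ 10·15 ≡ 17.
  x = λ² - 16 - 16 = 289 - 32 ≡ 10; y = λ·(16 - 10) - 7 ≡ 0. → (10, 0)
3P: (10, 0) + (16, 7). λ = (7 - 0)/(16 - 10) ≡ 7/6 mod 19. 6⁻¹ ≡ 16 (mod 19), so λ ≡ 17.
  x = λ² - 10 - 16 = 289 - 26 ≡ 16; y = λ·(10 - 16) - 0 ≡ 12. → (16, 12)
4P: (16, 12) + (16, 7): same x and y₁ ≡ -y₂, so the sum is ∞.
4P = ∞, so the order is 4.

4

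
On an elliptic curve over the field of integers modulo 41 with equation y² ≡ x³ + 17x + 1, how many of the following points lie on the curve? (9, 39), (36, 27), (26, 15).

(9, 39): 39² ≡ 4, rhs ≡ 22 → off.
(36, 27): 27² ≡ 32, rhs ≡ 37 → off.
(26, 15): 15² ≡ 20, rhs ≡ 20 → on.

1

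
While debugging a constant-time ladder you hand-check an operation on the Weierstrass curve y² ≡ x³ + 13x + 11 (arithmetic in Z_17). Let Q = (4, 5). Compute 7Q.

Repeated addition: build up to 7Q.
2Q: tangent at (4, 5): λ = (3·4² + 13)/(2·5) ≡ 10/10. 10⁻¹ ≡ 12 (mod 17), so λ ≡ 10·12 ≡ 1.
  x = λ² - 4 - 4 = 1 - 8 ≡ 10; y = λ·(4 - 10) - 5 ≡ 6. → (10, 6)
3Q: (10, 6) + (4, 5). λ = (5 - 6)/(4 - 10) ≡ 16/11 mod 17. 11⁻¹ ≡ 14 (mod 17), so λ ≡ 3.
  x = λ² - 10 - 4 = 9 - 14 ≡ 12; y = λ·(10 - 12) - 6 ≡ 5. → (12, 5)
4Q: (12, 5) + (4, 5). λ = (5 - 5)/(4 - 12) ≡ 0/9 mod 17. 9⁻¹ ≡ 2 (mod 17), so λ ≡ 0.
  x = λ² - 12 - 4 = 0 - 16 ≡ 1; y = λ·(12 - 1) - 5 ≡ 12. → (1, 12)
5Q: (1, 12) + (4, 5). λ = (5 - 12)/(4 - 1) ≡ 10/3 mod 17. 3⁻¹ ≡ 6 (mod 17), so λ ≡ 9.
  x = λ² - 1 - 4 = 81 - 5 ≡ 8; y = λ·(1 - 8) - 12 ≡ 10. → (8, 10)
6Q: (8, 10) + (4, 5). λ = (5 - 10)/(4 - 8) ≡ 12/13 mod 17. 13⁻¹ ≡ 4 (mod 17), so λ ≡ 14.
  x = λ² - 8 - 4 = 196 - 12 ≡ 14; y = λ·(8 - 14) - 10 ≡ 8. → (14, 8)
7Q: (14, 8) + (4, 5). λ = (5 - 8)/(4 - 14) ≡ 14/7 mod 17. 7⁻¹ ≡ 5 (mod 17) since 7·5 = 35 ≡ 1, so λ ≡ 2.
  x = λ² - 14 - 4 = 4 - 18 ≡ 3; y = λ·(14 - 3) - 8 ≡ 14. → (3, 14)

(3, 14)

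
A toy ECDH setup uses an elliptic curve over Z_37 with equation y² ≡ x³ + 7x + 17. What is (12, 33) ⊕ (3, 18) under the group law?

(12, 33) + (3, 18). λ = (18 - 33)/(3 - 12) ≡ 22/28 mod 37. 28⁻¹ ≡ 4 (mod 37) since 28·4 = 112 ≡ 1, so λ ≡ 14.
  x = λ² - 12 - 3 = 196 - 15 ≡ 33; y = λ·(12 - 33) - 33 ≡ 6. → (33, 6)

(33, 6)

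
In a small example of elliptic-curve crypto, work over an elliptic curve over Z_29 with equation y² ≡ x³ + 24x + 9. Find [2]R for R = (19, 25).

tangent at (19, 25): λ = (3·19² + 24)/(2·25) ≡ 5/21. 21⁻¹ ≡ 18 (mod 29), so λ ≡ 5·18 ≡ 3.
  x = λ² - 19 - 19 = 9 - 38 ≡ 0; y = λ·(19 - 0) - 25 ≡ 3. → (0, 3)

(0, 3)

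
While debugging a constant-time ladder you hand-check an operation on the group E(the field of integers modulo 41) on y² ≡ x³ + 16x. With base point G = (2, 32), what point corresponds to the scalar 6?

(5, 0)

Double-and-add on 6 = (110)₂. Start with G = (2, 32) for the leading 1-bit.
double: tangent at (2, 32): λ = (3·2² + 16)/(2·32) ≡ 28/23. 23⁻¹ ≡ 25 (mod 41), so λ ≡ 28·25 ≡ 3.
  x = λ² - 2 - 2 = 9 - 4 ≡ 5; y = λ·(2 - 5) - 32 ≡ 0. → (5, 0)
add G: (5, 0) + (2, 32). λ = (32 - 0)/(2 - 5) ≡ 32/38 mod 41. 38⁻¹ ≡ 27 (mod 41) since 38·27 = 1026 ≡ 1, so λ ≡ 3.
  x = λ² - 5 - 2 = 9 - 7 ≡ 2; y = λ·(5 - 2) - 0 ≡ 9. → (2, 9)
double: tangent at (2, 9): λ = (3·2² + 16)/(2·9) ≡ 28/18. 18⁻¹ ≡ 16 (mod 41) since 18·16 = 288 ≡ 1, so λ ≡ 28·16 ≡ 38.
  x = λ² - 2 - 2 = 1444 - 4 ≡ 5; y = λ·(2 - 5) - 9 ≡ 0. → (5, 0)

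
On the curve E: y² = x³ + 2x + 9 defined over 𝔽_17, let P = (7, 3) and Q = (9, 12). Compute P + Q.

(7, 3) + (9, 12). λ = (12 - 3)/(9 - 7) ≡ 9/2 mod 17. 2⁻¹ ≡ 9 (mod 17), so λ ≡ 13.
  x = λ² - 7 - 9 = 169 - 16 ≡ 0; y = λ·(7 - 0) - 3 ≡ 3. → (0, 3)

(0, 3)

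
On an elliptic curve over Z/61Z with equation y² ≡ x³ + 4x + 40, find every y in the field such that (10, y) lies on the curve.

none

x³ + 4x + 40 = 1080 ≡ 43 (mod 61).
43 is a non-residue mod 61; no y exists.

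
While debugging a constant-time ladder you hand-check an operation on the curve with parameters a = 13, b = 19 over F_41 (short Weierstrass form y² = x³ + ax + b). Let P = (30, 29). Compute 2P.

(26, 4)

tangent at (30, 29): λ = (3·30² + 13)/(2·29) ≡ 7/17. 17⁻¹ ≡ 29 (mod 41), so λ ≡ 7·29 ≡ 39.
  x = λ² - 30 - 30 = 1521 - 60 ≡ 26; y = λ·(30 - 26) - 29 ≡ 4. → (26, 4)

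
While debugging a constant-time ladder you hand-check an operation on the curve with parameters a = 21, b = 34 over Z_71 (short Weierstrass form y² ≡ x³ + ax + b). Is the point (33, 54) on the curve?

y² = 54² ≡ 5; x³ + 21x + 34 = 36664 ≡ 28 (mod 71). 5 ≠ 28.

no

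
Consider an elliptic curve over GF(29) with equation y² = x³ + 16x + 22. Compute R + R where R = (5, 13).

(24, 22)

tangent at (5, 13): λ = (3·5² + 16)/(2·13) ≡ 4/26. 26⁻¹ ≡ 19 (mod 29), so λ ≡ 4·19 ≡ 18.
  x = λ² - 5 - 5 = 324 - 10 ≡ 24; y = λ·(5 - 24) - 13 ≡ 22. → (24, 22)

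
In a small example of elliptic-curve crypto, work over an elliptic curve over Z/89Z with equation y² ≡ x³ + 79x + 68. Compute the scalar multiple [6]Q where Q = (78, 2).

Repeated addition: build up to 6Q.
2Q: tangent at (78, 2): λ = (3·78² + 79)/(2·2) ≡ 86/4. 4⁻¹ ≡ 67 (mod 89) since 4·67 = 268 ≡ 1, so λ ≡ 86·67 ≡ 66.
  x = λ² - 78 - 78 = 4356 - 156 ≡ 17; y = λ·(78 - 17) - 2 ≡ 19. → (17, 19)
3Q: (17, 19) + (78, 2). λ = (2 - 19)/(78 - 17) ≡ 72/61 mod 89. 61⁻¹ ≡ 54 (mod 89) since 61·54 = 3294 ≡ 1, so λ ≡ 61.
  x = λ² - 17 - 78 = 3721 - 95 ≡ 66; y = λ·(17 - 66) - 19 ≡ 18. → (66, 18)
4Q: (66, 18) + (78, 2). λ = (2 - 18)/(78 - 66) ≡ 73/12 mod 89. 12⁻¹ ≡ 52 (mod 89), so λ ≡ 58.
  x = λ² - 66 - 78 = 3364 - 144 ≡ 16; y = λ·(66 - 16) - 18 ≡ 34. → (16, 34)
5Q: (16, 34) + (78, 2). λ = (2 - 34)/(78 - 16) ≡ 57/62 mod 89. 62⁻¹ ≡ 56 (mod 89), so λ ≡ 77.
  x = λ² - 16 - 78 = 5929 - 94 ≡ 50; y = λ·(16 - 50) - 34 ≡ 18. → (50, 18)
6Q: (50, 18) + (78, 2). λ = (2 - 18)/(78 - 50) ≡ 73/28 mod 89. 28⁻¹ ≡ 35 (mod 89), so λ ≡ 63.
  x = λ² - 50 - 78 = 3969 - 128 ≡ 14; y = λ·(50 - 14) - 18 ≡ 25. → (14, 25)

(14, 25)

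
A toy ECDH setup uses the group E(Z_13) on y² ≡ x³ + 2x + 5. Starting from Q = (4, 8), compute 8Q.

Repeated addition: build up to 8Q.
2Q: tangent at (4, 8): λ = (3·4² + 2)/(2·8) ≡ 11/3. 3⁻¹ ≡ 9 (mod 13) since 3·9 = 27 ≡ 1, so λ ≡ 11·9 ≡ 8.
  x = λ² - 4 - 4 = 64 - 8 ≡ 4; y = λ·(4 - 4) - 8 ≡ 5. → (4, 5)
3Q: (4, 5) + (4, 8): same x and y₁ ≡ -y₂, so the sum is ∞.
4Q: ∞ + (4, 8) = (4, 8) (identity).
5Q: tangent at (4, 8): λ = (3·4² + 2)/(2·8) ≡ 11/3. 3⁻¹ ≡ 9 (mod 13) since 3·9 = 27 ≡ 1, so λ ≡ 11·9 ≡ 8.
  x = λ² - 4 - 4 = 64 - 8 ≡ 4; y = λ·(4 - 4) - 8 ≡ 5. → (4, 5)
6Q: (4, 5) + (4, 8): same x and y₁ ≡ -y₂, so the sum is ∞.
7Q: ∞ + (4, 8) = (4, 8) (identity).
8Q: tangent at (4, 8): λ = (3·4² + 2)/(2·8) ≡ 11/3. 3⁻¹ ≡ 9 (mod 13), so λ ≡ 11·9 ≡ 8.
  x = λ² - 4 - 4 = 64 - 8 ≡ 4; y = λ·(4 - 4) - 8 ≡ 5. → (4, 5)

(4, 5)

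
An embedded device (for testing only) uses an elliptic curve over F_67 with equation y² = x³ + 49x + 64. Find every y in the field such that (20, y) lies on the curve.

none

x³ + 49x + 64 = 9044 ≡ 66 (mod 67).
66 is a non-residue mod 67; no y exists.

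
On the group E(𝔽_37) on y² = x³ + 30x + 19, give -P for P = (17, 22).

(17, 15)

-(17, 22) = (17, -22 mod 37) = (17, 15).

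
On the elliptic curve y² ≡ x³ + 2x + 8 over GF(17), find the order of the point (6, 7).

2P: tangent at (6, 7): λ = (3·6² + 2)/(2·7) ≡ 8/14. 14⁻¹ ≡ 11 (mod 17), so λ ≡ 8·11 ≡ 3.
  x = λ² - 6 - 6 = 9 - 12 ≡ 14; y = λ·(6 - 14) - 7 ≡ 3. → (14, 3)
3P: (14, 3) + (6, 7). λ = (7 - 3)/(6 - 14) ≡ 4/9 mod 17. 9⁻¹ ≡ 2 (mod 17) since 9·2 = 18 ≡ 1, so λ ≡ 8.
  x = λ² - 14 - 6 = 64 - 20 ≡ 10; y = λ·(14 - 10) - 3 ≡ 12. → (10, 12)
4P: (10, 12) + (6, 7). λ = (7 - 12)/(6 - 10) ≡ 12/13 mod 17. 13⁻¹ ≡ 4 (mod 17) since 13·4 = 52 ≡ 1, so λ ≡ 14.
  x = λ² - 10 - 6 = 196 - 16 ≡ 10; y = λ·(10 - 10) - 12 ≡ 5. → (10, 5)
5P: (10, 5) + (6, 7). λ = (7 - 5)/(6 - 10) ≡ 2/13 mod 17. 13⁻¹ ≡ 4 (mod 17), so λ ≡ 8.
  x = λ² - 10 - 6 = 64 - 16 ≡ 14; y = λ·(10 - 14) - 5 ≡ 14. → (14, 14)
6P: (14, 14) + (6, 7). λ = (7 - 14)/(6 - 14) ≡ 10/9 mod 17. 9⁻¹ ≡ 2 (mod 17), so λ ≡ 3.
  x = λ² - 14 - 6 = 9 - 20 ≡ 6; y = λ·(14 - 6) - 14 ≡ 10. → (6, 10)
7P: (6, 10) + (6, 7): same x and y₁ ≡ -y₂, so the sum is 𝒪.
7P = 𝒪, so the order is 7.

7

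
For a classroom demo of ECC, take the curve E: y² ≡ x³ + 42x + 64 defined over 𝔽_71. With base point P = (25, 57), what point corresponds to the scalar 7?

(50, 43)

Double-and-add on 7 = (111)₂. Start with P = (25, 57) for the leading 1-bit.
double: tangent at (25, 57): λ = (3·25² + 42)/(2·57) ≡ 0/43. 43⁻¹ ≡ 38 (mod 71), so λ ≡ 0·38 ≡ 0.
  x = λ² - 25 - 25 = 0 - 50 ≡ 21; y = λ·(25 - 21) - 57 ≡ 14. → (21, 14)
add P: (21, 14) + (25, 57). λ = (57 - 14)/(25 - 21) ≡ 43/4 mod 71. 4⁻¹ ≡ 18 (mod 71), so λ ≡ 64.
  x = λ² - 21 - 25 = 4096 - 46 ≡ 3; y = λ·(21 - 3) - 14 ≡ 2. → (3, 2)
double: tangent at (3, 2): λ = (3·3² + 42)/(2·2) ≡ 69/4. 4⁻¹ ≡ 18 (mod 71) since 4·18 = 72 ≡ 1, so λ ≡ 69·18 ≡ 35.
  x = λ² - 3 - 3 = 1225 - 6 ≡ 12; y = λ·(3 - 12) - 2 ≡ 38. → (12, 38)
add P: (12, 38) + (25, 57). λ = (57 - 38)/(25 - 12) ≡ 19/13 mod 71. 13⁻¹ ≡ 11 (mod 71), so λ ≡ 67.
  x = λ² - 12 - 25 = 4489 - 37 ≡ 50; y = λ·(12 - 50) - 38 ≡ 43. → (50, 43)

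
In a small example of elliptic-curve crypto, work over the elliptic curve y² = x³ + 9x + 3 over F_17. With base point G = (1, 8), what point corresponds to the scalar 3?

Repeated addition: build up to 3G.
2G: tangent at (1, 8): λ = (3·1² + 9)/(2·8) ≡ 12/16. 16⁻¹ ≡ 16 (mod 17), so λ ≡ 12·16 ≡ 5.
  x = λ² - 1 - 1 = 25 - 2 ≡ 6; y = λ·(1 - 6) - 8 ≡ 1. → (6, 1)
3G: (6, 1) + (1, 8). λ = (8 - 1)/(1 - 6) ≡ 7/12 mod 17. 12⁻¹ ≡ 10 (mod 17), so λ ≡ 2.
  x = λ² - 6 - 1 = 4 - 7 ≡ 14; y = λ·(6 - 14) - 1 ≡ 0. → (14, 0)

(14, 0)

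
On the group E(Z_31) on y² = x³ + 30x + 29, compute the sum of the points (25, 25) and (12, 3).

(2, 2)

(25, 25) + (12, 3). λ = (3 - 25)/(12 - 25) ≡ 9/18 mod 31. 18⁻¹ ≡ 19 (mod 31) since 18·19 = 342 ≡ 1, so λ ≡ 16.
  x = λ² - 25 - 12 = 256 - 37 ≡ 2; y = λ·(25 - 2) - 25 ≡ 2. → (2, 2)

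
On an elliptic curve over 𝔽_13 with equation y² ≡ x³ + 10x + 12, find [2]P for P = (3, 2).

tangent at (3, 2): λ = (3·3² + 10)/(2·2) ≡ 11/4. 4⁻¹ ≡ 10 (mod 13), so λ ≡ 11·10 ≡ 6.
  x = λ² - 3 - 3 = 36 - 6 ≡ 4; y = λ·(3 - 4) - 2 ≡ 5. → (4, 5)

(4, 5)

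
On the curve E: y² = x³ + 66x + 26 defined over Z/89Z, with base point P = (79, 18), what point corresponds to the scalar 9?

(14, 57)

Double-and-add on 9 = (1001)₂. Start with P = (79, 18) for the leading 1-bit.
double: tangent at (79, 18): λ = (3·79² + 66)/(2·18) ≡ 10/36. 36⁻¹ ≡ 47 (mod 89), so λ ≡ 10·47 ≡ 25.
  x = λ² - 79 - 79 = 625 - 158 ≡ 22; y = λ·(79 - 22) - 18 ≡ 72. → (22, 72)
double: tangent at (22, 72): λ = (3·22² + 66)/(2·72) ≡ 5/55. 55⁻¹ ≡ 34 (mod 89) since 55·34 = 1870 ≡ 1, so λ ≡ 5·34 ≡ 81.
  x = λ² - 22 - 22 = 6561 - 44 ≡ 20; y = λ·(22 - 20) - 72 ≡ 1. → (20, 1)
double: tangent at (20, 1): λ = (3·20² + 66)/(2·1) ≡ 20/2. 2⁻¹ ≡ 45 (mod 89) since 2·45 = 90 ≡ 1, so λ ≡ 20·45 ≡ 10.
  x = λ² - 20 - 20 = 100 - 40 ≡ 60; y = λ·(20 - 60) - 1 ≡ 44. → (60, 44)
add P: (60, 44) + (79, 18). λ = (18 - 44)/(79 - 60) ≡ 63/19 mod 89. 19⁻¹ ≡ 75 (mod 89), so λ ≡ 8.
  x = λ² - 60 - 79 = 64 - 139 ≡ 14; y = λ·(60 - 14) - 44 ≡ 57. → (14, 57)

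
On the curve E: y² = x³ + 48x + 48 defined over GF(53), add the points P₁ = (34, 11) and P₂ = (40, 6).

(43, 23)

(34, 11) + (40, 6). λ = (6 - 11)/(40 - 34) ≡ 48/6 mod 53. 6⁻¹ ≡ 9 (mod 53), so λ ≡ 8.
  x = λ² - 34 - 40 = 64 - 74 ≡ 43; y = λ·(34 - 43) - 11 ≡ 23. → (43, 23)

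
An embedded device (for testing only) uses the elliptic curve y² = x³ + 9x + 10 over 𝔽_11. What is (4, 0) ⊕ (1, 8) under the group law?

(7, 8)

(4, 0) + (1, 8). λ = (8 - 0)/(1 - 4) ≡ 8/8 mod 11. 8⁻¹ ≡ 7 (mod 11), so λ ≡ 1.
  x = λ² - 4 - 1 = 1 - 5 ≡ 7; y = λ·(4 - 7) - 0 ≡ 8. → (7, 8)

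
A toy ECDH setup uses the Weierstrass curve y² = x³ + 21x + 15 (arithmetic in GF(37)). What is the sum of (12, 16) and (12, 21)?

O

The two points share x = 12 and their y-coordinates satisfy 16 + 21 ≡ 0 (mod 37), so they are inverses. Their sum is the point at infinity.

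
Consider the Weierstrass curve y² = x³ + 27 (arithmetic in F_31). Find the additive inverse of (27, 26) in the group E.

-(27, 26) = (27, -26 mod 31) = (27, 5).

(27, 5)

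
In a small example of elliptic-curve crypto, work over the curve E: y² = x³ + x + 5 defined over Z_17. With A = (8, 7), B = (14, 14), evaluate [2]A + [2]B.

First 2A:
Repeated addition: build up to 2A.
2A: tangent at (8, 7): λ = (3·8² + 1)/(2·7) ≡ 6/14. 14⁻¹ ≡ 11 (mod 17) since 14·11 = 154 ≡ 1, so λ ≡ 6·11 ≡ 15.
  x = λ² - 8 - 8 = 225 - 16 ≡ 5; y = λ·(8 - 5) - 7 ≡ 4. → (5, 4)
2A = (5, 4).
Next 2B:
Repeated addition: build up to 2B.
2B: tangent at (14, 14): λ = (3·14² + 1)/(2·14) ≡ 11/11. 11⁻¹ ≡ 14 (mod 17), so λ ≡ 11·14 ≡ 1.
  x = λ² - 14 - 14 = 1 - 28 ≡ 7; y = λ·(14 - 7) - 14 ≡ 10. → (7, 10)
2B = (7, 10).
Finally 2A + 2B:
(5, 4) + (7, 10). λ = (10 - 4)/(7 - 5) ≡ 6/2 mod 17. 2⁻¹ ≡ 9 (mod 17), so λ ≡ 3.
  x = λ² - 5 - 7 = 9 - 12 ≡ 14; y = λ·(5 - 14) - 4 ≡ 3. → (14, 3)

(14, 3)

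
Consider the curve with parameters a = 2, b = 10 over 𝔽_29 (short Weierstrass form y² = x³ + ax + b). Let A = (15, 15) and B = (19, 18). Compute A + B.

(1, 10)

(15, 15) + (19, 18). λ = (18 - 15)/(19 - 15) ≡ 3/4 mod 29. 4⁻¹ ≡ 22 (mod 29) since 4·22 = 88 ≡ 1, so λ ≡ 8.
  x = λ² - 15 - 19 = 64 - 34 ≡ 1; y = λ·(15 - 1) - 15 ≡ 10. → (1, 10)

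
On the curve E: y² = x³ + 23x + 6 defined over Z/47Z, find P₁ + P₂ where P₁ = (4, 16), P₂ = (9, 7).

(4, 16) + (9, 7). λ = (7 - 16)/(9 - 4) ≡ 38/5 mod 47. 5⁻¹ ≡ 19 (mod 47) since 5·19 = 95 ≡ 1, so λ ≡ 17.
  x = λ² - 4 - 9 = 289 - 13 ≡ 41; y = λ·(4 - 41) - 16 ≡ 13. → (41, 13)

(41, 13)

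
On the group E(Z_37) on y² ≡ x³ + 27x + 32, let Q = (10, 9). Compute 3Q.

Repeated addition: build up to 3Q.
2Q: tangent at (10, 9): λ = (3·10² + 27)/(2·9) ≡ 31/18. 18⁻¹ ≡ 35 (mod 37), so λ ≡ 31·35 ≡ 12.
  x = λ² - 10 - 10 = 144 - 20 ≡ 13; y = λ·(10 - 13) - 9 ≡ 29. → (13, 29)
3Q: (13, 29) + (10, 9). λ = (9 - 29)/(10 - 13) ≡ 17/34 mod 37. 34⁻¹ ≡ 12 (mod 37) since 34·12 = 408 ≡ 1, so λ ≡ 19.
  x = λ² - 13 - 10 = 361 - 23 ≡ 5; y = λ·(13 - 5) - 29 ≡ 12. → (5, 12)

(5, 12)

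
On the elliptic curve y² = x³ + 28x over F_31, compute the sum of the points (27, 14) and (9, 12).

(13, 22)

(27, 14) + (9, 12). λ = (12 - 14)/(9 - 27) ≡ 29/13 mod 31. 13⁻¹ ≡ 12 (mod 31), so λ ≡ 7.
  x = λ² - 27 - 9 = 49 - 36 ≡ 13; y = λ·(27 - 13) - 14 ≡ 22. → (13, 22)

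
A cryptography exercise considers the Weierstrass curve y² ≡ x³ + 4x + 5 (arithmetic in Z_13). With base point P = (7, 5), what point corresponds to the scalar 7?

Double-and-add on 7 = (111)₂. Start with P = (7, 5) for the leading 1-bit.
double: tangent at (7, 5): λ = (3·7² + 4)/(2·5) ≡ 8/10. 10⁻¹ ≡ 4 (mod 13) since 10·4 = 40 ≡ 1, so λ ≡ 8·4 ≡ 6.
  x = λ² - 7 - 7 = 36 - 14 ≡ 9; y = λ·(7 - 9) - 5 ≡ 9. → (9, 9)
add P: (9, 9) + (7, 5). λ = (5 - 9)/(7 - 9) ≡ 9/11 mod 13. 11⁻¹ ≡ 6 (mod 13), so λ ≡ 2.
  x = λ² - 9 - 7 = 4 - 16 ≡ 1; y = λ·(9 - 1) - 9 ≡ 7. → (1, 7)
double: tangent at (1, 7): λ = (3·1² + 4)/(2·7) ≡ 7/1. 1⁻¹ ≡ 1 (mod 13), so λ ≡ 7·1 ≡ 7.
  x = λ² - 1 - 1 = 49 - 2 ≡ 8; y = λ·(1 - 8) - 7 ≡ 9. → (8, 9)
add P: (8, 9) + (7, 5). λ = (5 - 9)/(7 - 8) ≡ 9/12 mod 13. 12⁻¹ ≡ 12 (mod 13) since 12·12 = 144 ≡ 1, so λ ≡ 4.
  x = λ² - 8 - 7 = 16 - 15 ≡ 1; y = λ·(8 - 1) - 9 ≡ 6. → (1, 6)

(1, 6)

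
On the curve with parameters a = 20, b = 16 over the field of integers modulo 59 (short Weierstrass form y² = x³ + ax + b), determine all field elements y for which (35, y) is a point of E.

x³ + 20x + 16 = 43591 ≡ 49 (mod 59).
Square roots of 49 mod 59: 7 and 52 (since 7² = 49 ≡ 49).

7, 52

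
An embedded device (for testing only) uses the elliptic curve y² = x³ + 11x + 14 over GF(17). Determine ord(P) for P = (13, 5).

2P: tangent at (13, 5): λ = (3·13² + 11)/(2·5) ≡ 8/10. 10⁻¹ ≡ 12 (mod 17), so λ ≡ 8·12 ≡ 11.
  x = λ² - 13 - 13 = 121 - 26 ≡ 10; y = λ·(13 - 10) - 5 ≡ 11. → (10, 11)
3P: (10, 11) + (13, 5). λ = (5 - 11)/(13 - 10) ≡ 11/3 mod 17. 3⁻¹ ≡ 6 (mod 17), so λ ≡ 15.
  x = λ² - 10 - 13 = 225 - 23 ≡ 15; y = λ·(10 - 15) - 11 ≡ 16. → (15, 16)
4P: (15, 16) + (13, 5). λ = (5 - 16)/(13 - 15) ≡ 6/15 mod 17. 15⁻¹ ≡ 8 (mod 17) since 15·8 = 120 ≡ 1, so λ ≡ 14.
  x = λ² - 15 - 13 = 196 - 28 ≡ 15; y = λ·(15 - 15) - 16 ≡ 1. → (15, 1)
5P: (15, 1) + (13, 5). λ = (5 - 1)/(13 - 15) ≡ 4/15 mod 17. 15⁻¹ ≡ 8 (mod 17) since 15·8 = 120 ≡ 1, so λ ≡ 15.
  x = λ² - 15 - 13 = 225 - 28 ≡ 10; y = λ·(15 - 10) - 1 ≡ 6. → (10, 6)
6P: (10, 6) + (13, 5). λ = (5 - 6)/(13 - 10) ≡ 16/3 mod 17. 3⁻¹ ≡ 6 (mod 17), so λ ≡ 11.
  x = λ² - 10 - 13 = 121 - 23 ≡ 13; y = λ·(10 - 13) - 6 ≡ 12. → (13, 12)
7P: (13, 12) + (13, 5): same x and y₁ ≡ -y₂, so the sum is ∞.
7P = ∞, so the order is 7.

7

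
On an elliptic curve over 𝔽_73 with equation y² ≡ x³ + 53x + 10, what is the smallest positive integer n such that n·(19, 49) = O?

2P: tangent at (19, 49): λ = (3·19² + 53)/(2·49) ≡ 41/25. 25⁻¹ ≡ 38 (mod 73) since 25·38 = 950 ≡ 1, so λ ≡ 41·38 ≡ 25.
  x = λ² - 19 - 19 = 625 - 38 ≡ 3; y = λ·(19 - 3) - 49 ≡ 59. → (3, 59)
3P: (3, 59) + (19, 49). λ = (49 - 59)/(19 - 3) ≡ 63/16 mod 73. 16⁻¹ ≡ 32 (mod 73), so λ ≡ 45.
  x = λ² - 3 - 19 = 2025 - 22 ≡ 32; y = λ·(3 - 32) - 59 ≡ 23. → (32, 23)
4P: (32, 23) + (19, 49). λ = (49 - 23)/(19 - 32) ≡ 26/60 mod 73. 60⁻¹ ≡ 28 (mod 73) since 60·28 = 1680 ≡ 1, so λ ≡ 71.
  x = λ² - 32 - 19 = 5041 - 51 ≡ 26; y = λ·(32 - 26) - 23 ≡ 38. → (26, 38)
5P: (26, 38) + (19, 49). λ = (49 - 38)/(19 - 26) ≡ 11/66 mod 73. 66⁻¹ ≡ 52 (mod 73), so λ ≡ 61.
  x = λ² - 26 - 19 = 3721 - 45 ≡ 26; y = λ·(26 - 26) - 38 ≡ 35. → (26, 35)
6P: (26, 35) + (19, 49). λ = (49 - 35)/(19 - 26) ≡ 14/66 mod 73. 66⁻¹ ≡ 52 (mod 73) since 66·52 = 3432 ≡ 1, so λ ≡ 71.
  x = λ² - 26 - 19 = 5041 - 45 ≡ 32; y = λ·(26 - 32) - 35 ≡ 50. → (32, 50)
7P: (32, 50) + (19, 49). λ = (49 - 50)/(19 - 32) ≡ 72/60 mod 73. 60⁻¹ ≡ 28 (mod 73), so λ ≡ 45.
  x = λ² - 32 - 19 = 2025 - 51 ≡ 3; y = λ·(32 - 3) - 50 ≡ 14. → (3, 14)
8P: (3, 14) + (19, 49). λ = (49 - 14)/(19 - 3) ≡ 35/16 mod 73. 16⁻¹ ≡ 32 (mod 73) since 16·32 = 512 ≡ 1, so λ ≡ 25.
  x = λ² - 3 - 19 = 625 - 22 ≡ 19; y = λ·(3 - 19) - 14 ≡ 24. → (19, 24)
9P: (19, 24) + (19, 49): same x and y₁ ≡ -y₂, so the sum is O.
9P = O, so the order is 9.

9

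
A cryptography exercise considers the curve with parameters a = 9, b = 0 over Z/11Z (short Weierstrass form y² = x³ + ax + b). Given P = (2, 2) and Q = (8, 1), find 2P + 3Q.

(10, 10)

First 2P:
Repeated addition: build up to 2P.
2P: tangent at (2, 2): λ = (3·2² + 9)/(2·2) ≡ 10/4. 4⁻¹ ≡ 3 (mod 11), so λ ≡ 10·3 ≡ 8.
  x = λ² - 2 - 2 = 64 - 4 ≡ 5; y = λ·(2 - 5) - 2 ≡ 7. → (5, 7)
2P = (5, 7).
Next 3Q:
Repeated addition: build up to 3Q.
2Q: tangent at (8, 1): λ = (3·8² + 9)/(2·1) ≡ 3/2. 2⁻¹ ≡ 6 (mod 11), so λ ≡ 3·6 ≡ 7.
  x = λ² - 8 - 8 = 49 - 16 ≡ 0; y = λ·(8 - 0) - 1 ≡ 0. → (0, 0)
3Q: (0, 0) + (8, 1). λ = (1 - 0)/(8 - 0) ≡ 1/8 mod 11. 8⁻¹ ≡ 7 (mod 11), so λ ≡ 7.
  x = λ² - 0 - 8 = 49 - 8 ≡ 8; y = λ·(0 - 8) - 0 ≡ 10. → (8, 10)
3Q = (8, 10).
Finally 2P + 3Q:
(5, 7) + (8, 10). λ = (10 - 7)/(8 - 5) ≡ 3/3 mod 11. 3⁻¹ ≡ 4 (mod 11) since 3·4 = 12 ≡ 1, so λ ≡ 1.
  x = λ² - 5 - 8 = 1 - 13 ≡ 10; y = λ·(5 - 10) - 7 ≡ 10. → (10, 10)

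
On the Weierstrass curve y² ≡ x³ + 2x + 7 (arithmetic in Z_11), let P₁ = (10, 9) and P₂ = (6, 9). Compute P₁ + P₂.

(6, 2)

(10, 9) + (6, 9). λ = (9 - 9)/(6 - 10) ≡ 0/7 mod 11. 7⁻¹ ≡ 8 (mod 11), so λ ≡ 0.
  x = λ² - 10 - 6 = 0 - 16 ≡ 6; y = λ·(10 - 6) - 9 ≡ 2. → (6, 2)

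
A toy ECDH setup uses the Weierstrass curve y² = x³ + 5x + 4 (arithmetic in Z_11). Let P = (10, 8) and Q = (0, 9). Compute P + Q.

(10, 8) + (0, 9). λ = (9 - 8)/(0 - 10) ≡ 1/1 mod 11. 1⁻¹ ≡ 1 (mod 11), so λ ≡ 1.
  x = λ² - 10 - 0 = 1 - 10 ≡ 2; y = λ·(10 - 2) - 8 ≡ 0. → (2, 0)

(2, 0)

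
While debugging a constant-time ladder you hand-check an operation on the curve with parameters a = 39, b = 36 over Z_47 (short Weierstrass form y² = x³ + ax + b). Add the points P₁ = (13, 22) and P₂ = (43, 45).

(33, 41)

(13, 22) + (43, 45). λ = (45 - 22)/(43 - 13) ≡ 23/30 mod 47. 30⁻¹ ≡ 11 (mod 47) since 30·11 = 330 ≡ 1, so λ ≡ 18.
  x = λ² - 13 - 43 = 324 - 56 ≡ 33; y = λ·(13 - 33) - 22 ≡ 41. → (33, 41)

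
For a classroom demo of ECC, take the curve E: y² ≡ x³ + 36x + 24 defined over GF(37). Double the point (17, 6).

tangent at (17, 6): λ = (3·17² + 36)/(2·6) ≡ 15/12. 12⁻¹ ≡ 34 (mod 37), so λ ≡ 15·34 ≡ 29.
  x = λ² - 17 - 17 = 841 - 34 ≡ 30; y = λ·(17 - 30) - 6 ≡ 24. → (30, 24)

(30, 24)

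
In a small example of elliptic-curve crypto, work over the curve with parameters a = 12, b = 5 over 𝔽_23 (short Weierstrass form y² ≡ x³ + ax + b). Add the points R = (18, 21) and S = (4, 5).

(18, 21) + (4, 5). λ = (5 - 21)/(4 - 18) ≡ 7/9 mod 23. 9⁻¹ ≡ 18 (mod 23) since 9·18 = 162 ≡ 1, so λ ≡ 11.
  x = λ² - 18 - 4 = 121 - 22 ≡ 7; y = λ·(18 - 7) - 21 ≡ 8. → (7, 8)

(7, 8)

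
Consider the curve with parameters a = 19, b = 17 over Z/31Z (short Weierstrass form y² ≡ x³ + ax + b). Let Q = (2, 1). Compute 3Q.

Repeated addition: build up to 3Q.
2Q: tangent at (2, 1): λ = (3·2² + 19)/(2·1) ≡ 0/2. 2⁻¹ ≡ 16 (mod 31), so λ ≡ 0·16 ≡ 0.
  x = λ² - 2 - 2 = 0 - 4 ≡ 27; y = λ·(2 - 27) - 1 ≡ 30. → (27, 30)
3Q: (27, 30) + (2, 1). λ = (1 - 30)/(2 - 27) ≡ 2/6 mod 31. 6⁻¹ ≡ 26 (mod 31) since 6·26 = 156 ≡ 1, so λ ≡ 21.
  x = λ² - 27 - 2 = 441 - 29 ≡ 9; y = λ·(27 - 9) - 30 ≡ 7. → (9, 7)

(9, 7)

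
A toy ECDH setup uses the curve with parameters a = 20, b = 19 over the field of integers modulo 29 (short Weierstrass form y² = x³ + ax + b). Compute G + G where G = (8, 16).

(22, 0)

tangent at (8, 16): λ = (3·8² + 20)/(2·16) ≡ 9/3. 3⁻¹ ≡ 10 (mod 29), so λ ≡ 9·10 ≡ 3.
  x = λ² - 8 - 8 = 9 - 16 ≡ 22; y = λ·(8 - 22) - 16 ≡ 0. → (22, 0)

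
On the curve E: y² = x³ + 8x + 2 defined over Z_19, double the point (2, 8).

(13, 2)

tangent at (2, 8): λ = (3·2² + 8)/(2·8) ≡ 1/16. 16⁻¹ ≡ 6 (mod 19), so λ ≡ 1·6 ≡ 6.
  x = λ² - 2 - 2 = 36 - 4 ≡ 13; y = λ·(2 - 13) - 8 ≡ 2. → (13, 2)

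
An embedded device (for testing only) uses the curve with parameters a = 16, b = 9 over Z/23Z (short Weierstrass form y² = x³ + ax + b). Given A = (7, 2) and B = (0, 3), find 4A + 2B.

(7, 2)

First 4A:
Repeated addition: build up to 4A.
2A: tangent at (7, 2): λ = (3·7² + 16)/(2·2) ≡ 2/4. 4⁻¹ ≡ 6 (mod 23), so λ ≡ 2·6 ≡ 12.
  x = λ² - 7 - 7 = 144 - 14 ≡ 15; y = λ·(7 - 15) - 2 ≡ 17. → (15, 17)
3A: (15, 17) + (7, 2). λ = (2 - 17)/(7 - 15) ≡ 8/15 mod 23. 15⁻¹ ≡ 20 (mod 23), so λ ≡ 22.
  x = λ² - 15 - 7 = 484 - 22 ≡ 2; y = λ·(15 - 2) - 17 ≡ 16. → (2, 16)
4A: (2, 16) + (7, 2). λ = (2 - 16)/(7 - 2) ≡ 9/5 mod 23. 5⁻¹ ≡ 14 (mod 23) since 5·14 = 70 ≡ 1, so λ ≡ 11.
  x = λ² - 2 - 7 = 121 - 9 ≡ 20; y = λ·(2 - 20) - 16 ≡ 16. → (20, 16)
4A = (20, 16).
Next 2B:
Repeated addition: build up to 2B.
2B: tangent at (0, 3): λ = (3·0² + 16)/(2·3) ≡ 16/6. 6⁻¹ ≡ 4 (mod 23) since 6·4 = 24 ≡ 1, so λ ≡ 16·4 ≡ 18.
  x = λ² - 0 - 0 = 324 - 0 ≡ 2; y = λ·(0 - 2) - 3 ≡ 7. → (2, 7)
2B = (2, 7).
Finally 4A + 2B:
(20, 16) + (2, 7). λ = (7 - 16)/(2 - 20) ≡ 14/5 mod 23. 5⁻¹ ≡ 14 (mod 23) since 5·14 = 70 ≡ 1, so λ ≡ 12.
  x = λ² - 20 - 2 = 144 - 22 ≡ 7; y = λ·(20 - 7) - 16 ≡ 2. → (7, 2)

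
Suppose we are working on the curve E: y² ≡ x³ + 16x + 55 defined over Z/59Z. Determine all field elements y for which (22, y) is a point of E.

x³ + 16x + 55 = 11055 ≡ 22 (mod 59).
Square roots of 22 mod 59: 9 and 50 (since 9² = 81 ≡ 22).

9, 50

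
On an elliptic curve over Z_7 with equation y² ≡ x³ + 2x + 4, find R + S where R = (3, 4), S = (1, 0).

(3, 4) + (1, 0). λ = (0 - 4)/(1 - 3) ≡ 3/5 mod 7. 5⁻¹ ≡ 3 (mod 7), so λ ≡ 2.
  x = λ² - 3 - 1 = 4 - 4 ≡ 0; y = λ·(3 - 0) - 4 ≡ 2. → (0, 2)

(0, 2)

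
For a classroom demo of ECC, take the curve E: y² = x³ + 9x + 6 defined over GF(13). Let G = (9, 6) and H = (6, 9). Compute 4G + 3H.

(7, 10)

First 4G:
Double-and-add on 4 = (100)₂. Start with G = (9, 6) for the leading 1-bit.
double: tangent at (9, 6): λ = (3·9² + 9)/(2·6) ≡ 5/12. 12⁻¹ ≡ 12 (mod 13), so λ ≡ 5·12 ≡ 8.
  x = λ² - 9 - 9 = 64 - 18 ≡ 7; y = λ·(9 - 7) - 6 ≡ 10. → (7, 10)
double: tangent at (7, 10): λ = (3·7² + 9)/(2·10) ≡ 0/7. 7⁻¹ ≡ 2 (mod 13) since 7·2 = 14 ≡ 1, so λ ≡ 0·2 ≡ 0.
  x = λ² - 7 - 7 = 0 - 14 ≡ 12; y = λ·(7 - 12) - 10 ≡ 3. → (12, 3)
4G = (12, 3).
Next 3H:
Repeated addition: build up to 3H.
2H: tangent at (6, 9): λ = (3·6² + 9)/(2·9) ≡ 0/5. 5⁻¹ ≡ 8 (mod 13) since 5·8 = 40 ≡ 1, so λ ≡ 0·8 ≡ 0.
  x = λ² - 6 - 6 = 0 - 12 ≡ 1; y = λ·(6 - 1) - 9 ≡ 4. → (1, 4)
3H: (1, 4) + (6, 9). λ = (9 - 4)/(6 - 1) ≡ 5/5 mod 13. 5⁻¹ ≡ 8 (mod 13), so λ ≡ 1.
  x = λ² - 1 - 6 = 1 - 7 ≡ 7; y = λ·(1 - 7) - 4 ≡ 3. → (7, 3)
3H = (7, 3).
Finally 4G + 3H:
(12, 3) + (7, 3). λ = (3 - 3)/(7 - 12) ≡ 0/8 mod 13. 8⁻¹ ≡ 5 (mod 13), so λ ≡ 0.
  x = λ² - 12 - 7 = 0 - 19 ≡ 7; y = λ·(12 - 7) - 3 ≡ 10. → (7, 10)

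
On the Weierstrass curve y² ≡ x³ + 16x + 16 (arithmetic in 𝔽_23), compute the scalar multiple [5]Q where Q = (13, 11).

Repeated addition: build up to 5Q.
2Q: tangent at (13, 11): λ = (3·13² + 16)/(2·11) ≡ 17/22. 22⁻¹ ≡ 22 (mod 23), so λ ≡ 17·22 ≡ 6.
  x = λ² - 13 - 13 = 36 - 26 ≡ 10; y = λ·(13 - 10) - 11 ≡ 7. → (10, 7)
3Q: (10, 7) + (13, 11). λ = (11 - 7)/(13 - 10) ≡ 4/3 mod 23. 3⁻¹ ≡ 8 (mod 23), so λ ≡ 9.
  x = λ² - 10 - 13 = 81 - 23 ≡ 12; y = λ·(10 - 12) - 7 ≡ 21. → (12, 21)
4Q: (12, 21) + (13, 11). λ = (11 - 21)/(13 - 12) ≡ 13/1 mod 23. 1⁻¹ ≡ 1 (mod 23) since 1·1 = 1 ≡ 1, so λ ≡ 13.
  x = λ² - 12 - 13 = 169 - 25 ≡ 6; y = λ·(12 - 6) - 21 ≡ 11. → (6, 11)
5Q: (6, 11) + (13, 11). λ = (11 - 11)/(13 - 6) ≡ 0/7 mod 23. 7⁻¹ ≡ 10 (mod 23) since 7·10 = 70 ≡ 1, so λ ≡ 0.
  x = λ² - 6 - 13 = 0 - 19 ≡ 4; y = λ·(6 - 4) - 11 ≡ 12. → (4, 12)

(4, 12)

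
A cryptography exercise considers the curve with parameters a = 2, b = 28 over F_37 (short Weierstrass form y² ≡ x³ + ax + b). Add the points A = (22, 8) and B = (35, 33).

(22, 8) + (35, 33). λ = (33 - 8)/(35 - 22) ≡ 25/13 mod 37. 13⁻¹ ≡ 20 (mod 37), so λ ≡ 19.
  x = λ² - 22 - 35 = 361 - 57 ≡ 8; y = λ·(22 - 8) - 8 ≡ 36. → (8, 36)

(8, 36)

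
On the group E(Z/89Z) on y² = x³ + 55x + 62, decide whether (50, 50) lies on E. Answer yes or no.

y² = 50² ≡ 8; x³ + 55x + 62 = 127812 ≡ 8 (mod 89). 8 = 8.

yes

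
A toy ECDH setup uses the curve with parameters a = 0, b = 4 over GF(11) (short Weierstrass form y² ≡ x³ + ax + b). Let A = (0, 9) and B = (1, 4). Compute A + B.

(0, 9) + (1, 4). λ = (4 - 9)/(1 - 0) ≡ 6/1 mod 11. 1⁻¹ ≡ 1 (mod 11), so λ ≡ 6.
  x = λ² - 0 - 1 = 36 - 1 ≡ 2; y = λ·(0 - 2) - 9 ≡ 1. → (2, 1)

(2, 1)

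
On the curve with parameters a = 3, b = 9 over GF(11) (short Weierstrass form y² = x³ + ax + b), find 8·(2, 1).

(10, 4)

Write Q = (2, 1).
Repeated addition: build up to 8Q.
2Q: tangent at (2, 1): λ = (3·2² + 3)/(2·1) ≡ 4/2. 2⁻¹ ≡ 6 (mod 11) since 2·6 = 12 ≡ 1, so λ ≡ 4·6 ≡ 2.
  x = λ² - 2 - 2 = 4 - 4 ≡ 0; y = λ·(2 - 0) - 1 ≡ 3. → (0, 3)
3Q: (0, 3) + (2, 1). λ = (1 - 3)/(2 - 0) ≡ 9/2 mod 11. 2⁻¹ ≡ 6 (mod 11), so λ ≡ 10.
  x = λ² - 0 - 2 = 100 - 2 ≡ 10; y = λ·(0 - 10) - 3 ≡ 7. → (10, 7)
4Q: (10, 7) + (2, 1). λ = (1 - 7)/(2 - 10) ≡ 5/3 mod 11. 3⁻¹ ≡ 4 (mod 11) since 3·4 = 12 ≡ 1, so λ ≡ 9.
  x = λ² - 10 - 2 = 81 - 12 ≡ 3; y = λ·(10 - 3) - 7 ≡ 1. → (3, 1)
5Q: (3, 1) + (2, 1). λ = (1 - 1)/(2 - 3) ≡ 0/10 mod 11. 10⁻¹ ≡ 10 (mod 11), so λ ≡ 0.
  x = λ² - 3 - 2 = 0 - 5 ≡ 6; y = λ·(3 - 6) - 1 ≡ 10. → (6, 10)
6Q: (6, 10) + (2, 1). λ = (1 - 10)/(2 - 6) ≡ 2/7 mod 11. 7⁻¹ ≡ 8 (mod 11), so λ ≡ 5.
  x = λ² - 6 - 2 = 25 - 8 ≡ 6; y = λ·(6 - 6) - 10 ≡ 1. → (6, 1)
7Q: (6, 1) + (2, 1). λ = (1 - 1)/(2 - 6) ≡ 0/7 mod 11. 7⁻¹ ≡ 8 (mod 11), so λ ≡ 0.
  x = λ² - 6 - 2 = 0 - 8 ≡ 3; y = λ·(6 - 3) - 1 ≡ 10. → (3, 10)
8Q: (3, 10) + (2, 1). λ = (1 - 10)/(2 - 3) ≡ 2/10 mod 11. 10⁻¹ ≡ 10 (mod 11) since 10·10 = 100 ≡ 1, so λ ≡ 9.
  x = λ² - 3 - 2 = 81 - 5 ≡ 10; y = λ·(3 - 10) - 10 ≡ 4. → (10, 4)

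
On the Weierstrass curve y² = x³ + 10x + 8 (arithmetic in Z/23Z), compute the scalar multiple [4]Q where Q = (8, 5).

Double-and-add on 4 = (100)₂. Start with Q = (8, 5) for the leading 1-bit.
double: tangent at (8, 5): λ = (3·8² + 10)/(2·5) ≡ 18/10. 10⁻¹ ≡ 7 (mod 23) since 10·7 = 70 ≡ 1, so λ ≡ 18·7 ≡ 11.
  x = λ² - 8 - 8 = 121 - 16 ≡ 13; y = λ·(8 - 13) - 5 ≡ 9. → (13, 9)
double: tangent at (13, 9): λ = (3·13² + 10)/(2·9) ≡ 11/18. 18⁻¹ ≡ 9 (mod 23), so λ ≡ 11·9 ≡ 7.
  x = λ² - 13 - 13 = 49 - 26 ≡ 0; y = λ·(13 - 0) - 9 ≡ 13. → (0, 13)

(0, 13)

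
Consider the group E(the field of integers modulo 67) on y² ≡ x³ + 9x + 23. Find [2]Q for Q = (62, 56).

tangent at (62, 56): λ = (3·62² + 9)/(2·56) ≡ 17/45. 45⁻¹ ≡ 3 (mod 67) since 45·3 = 135 ≡ 1, so λ ≡ 17·3 ≡ 51.
  x = λ² - 62 - 62 = 2601 - 124 ≡ 65; y = λ·(62 - 65) - 56 ≡ 59. → (65, 59)

(65, 59)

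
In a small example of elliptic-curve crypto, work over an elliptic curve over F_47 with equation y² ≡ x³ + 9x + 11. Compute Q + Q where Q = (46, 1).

(38, 0)

tangent at (46, 1): λ = (3·46² + 9)/(2·1) ≡ 12/2. 2⁻¹ ≡ 24 (mod 47) since 2·24 = 48 ≡ 1, so λ ≡ 12·24 ≡ 6.
  x = λ² - 46 - 46 = 36 - 92 ≡ 38; y = λ·(46 - 38) - 1 ≡ 0. → (38, 0)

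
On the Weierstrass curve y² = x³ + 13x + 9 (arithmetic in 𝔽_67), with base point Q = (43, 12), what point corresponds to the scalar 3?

Repeated addition: build up to 3Q.
2Q: tangent at (43, 12): λ = (3·43² + 13)/(2·12) ≡ 66/24. 24⁻¹ ≡ 14 (mod 67), so λ ≡ 66·14 ≡ 53.
  x = λ² - 43 - 43 = 2809 - 86 ≡ 43; y = λ·(43 - 43) - 12 ≡ 55. → (43, 55)
3Q: (43, 55) + (43, 12): same x and y₁ ≡ -y₂, so the sum is ∞.

O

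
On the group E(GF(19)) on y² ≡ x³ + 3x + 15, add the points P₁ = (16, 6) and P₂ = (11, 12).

(17, 18)

(16, 6) + (11, 12). λ = (12 - 6)/(11 - 16) ≡ 6/14 mod 19. 14⁻¹ ≡ 15 (mod 19), so λ ≡ 14.
  x = λ² - 16 - 11 = 196 - 27 ≡ 17; y = λ·(16 - 17) - 6 ≡ 18. → (17, 18)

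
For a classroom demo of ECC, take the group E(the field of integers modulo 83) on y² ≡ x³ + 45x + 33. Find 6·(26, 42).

Write G = (26, 42).
Repeated addition: build up to 6G.
2G: tangent at (26, 42): λ = (3·26² + 45)/(2·42) ≡ 81/1. 1⁻¹ ≡ 1 (mod 83) since 1·1 = 1 ≡ 1, so λ ≡ 81·1 ≡ 81.
  x = λ² - 26 - 26 = 6561 - 52 ≡ 35; y = λ·(26 - 35) - 42 ≡ 59. → (35, 59)
3G: (35, 59) + (26, 42). λ = (42 - 59)/(26 - 35) ≡ 66/74 mod 83. 74⁻¹ ≡ 46 (mod 83), so λ ≡ 48.
  x = λ² - 35 - 26 = 2304 - 61 ≡ 2; y = λ·(35 - 2) - 59 ≡ 31. → (2, 31)
4G: (2, 31) + (26, 42). λ = (42 - 31)/(26 - 2) ≡ 11/24 mod 83. 24⁻¹ ≡ 45 (mod 83), so λ ≡ 80.
  x = λ² - 2 - 26 = 6400 - 28 ≡ 64; y = λ·(2 - 64) - 31 ≡ 72. → (64, 72)
5G: (64, 72) + (26, 42). λ = (42 - 72)/(26 - 64) ≡ 53/45 mod 83. 45⁻¹ ≡ 24 (mod 83), so λ ≡ 27.
  x = λ² - 64 - 26 = 729 - 90 ≡ 58; y = λ·(64 - 58) - 72 ≡ 7. → (58, 7)
6G: (58, 7) + (26, 42). λ = (42 - 7)/(26 - 58) ≡ 35/51 mod 83. 51⁻¹ ≡ 70 (mod 83), so λ ≡ 43.
  x = λ² - 58 - 26 = 1849 - 84 ≡ 22; y = λ·(58 - 22) - 7 ≡ 47. → (22, 47)

(22, 47)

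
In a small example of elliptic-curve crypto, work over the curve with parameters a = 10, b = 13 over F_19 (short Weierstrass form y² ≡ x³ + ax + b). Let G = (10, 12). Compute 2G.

tangent at (10, 12): λ = (3·10² + 10)/(2·12) ≡ 6/5. 5⁻¹ ≡ 4 (mod 19), so λ ≡ 6·4 ≡ 5.
  x = λ² - 10 - 10 = 25 - 20 ≡ 5; y = λ·(10 - 5) - 12 ≡ 13. → (5, 13)

(5, 13)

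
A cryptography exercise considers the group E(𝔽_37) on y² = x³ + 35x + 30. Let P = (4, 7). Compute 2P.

tangent at (4, 7): λ = (3·4² + 35)/(2·7) ≡ 9/14. 14⁻¹ ≡ 8 (mod 37), so λ ≡ 9·8 ≡ 35.
  x = λ² - 4 - 4 = 1225 - 8 ≡ 33; y = λ·(4 - 33) - 7 ≡ 14. → (33, 14)

(33, 14)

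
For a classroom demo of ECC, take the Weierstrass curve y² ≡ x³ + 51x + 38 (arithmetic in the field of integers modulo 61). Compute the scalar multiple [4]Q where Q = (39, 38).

Repeated addition: build up to 4Q.
2Q: tangent at (39, 38): λ = (3·39² + 51)/(2·38) ≡ 39/15. 15⁻¹ ≡ 57 (mod 61), so λ ≡ 39·57 ≡ 27.
  x = λ² - 39 - 39 = 729 - 78 ≡ 41; y = λ·(39 - 41) - 38 ≡ 30. → (41, 30)
3Q: (41, 30) + (39, 38). λ = (38 - 30)/(39 - 41) ≡ 8/59 mod 61. 59⁻¹ ≡ 30 (mod 61) since 59·30 = 1770 ≡ 1, so λ ≡ 57.
  x = λ² - 41 - 39 = 3249 - 80 ≡ 58; y = λ·(41 - 58) - 30 ≡ 38. → (58, 38)
4Q: (58, 38) + (39, 38). λ = (38 - 38)/(39 - 58) ≡ 0/42 mod 61. 42⁻¹ ≡ 16 (mod 61), so λ ≡ 0.
  x = λ² - 58 - 39 = 0 - 97 ≡ 25; y = λ·(58 - 25) - 38 ≡ 23. → (25, 23)

(25, 23)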